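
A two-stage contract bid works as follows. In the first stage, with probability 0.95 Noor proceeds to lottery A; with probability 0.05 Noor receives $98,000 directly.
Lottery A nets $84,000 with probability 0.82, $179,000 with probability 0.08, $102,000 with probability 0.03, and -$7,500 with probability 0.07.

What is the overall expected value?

$86,348.25

EV(A) = 0.82 × 84000 + 0.08 × 179000 + 0.03 × 102000 + 0.07 × (-7500) = 68880 + 14320 + 3060 − 525 = 85735
Branch B: 98000 (certain)
Overall = 0.95 × 85735 + 0.05 × 98000 = 81448.25 + 4900 = 86348.25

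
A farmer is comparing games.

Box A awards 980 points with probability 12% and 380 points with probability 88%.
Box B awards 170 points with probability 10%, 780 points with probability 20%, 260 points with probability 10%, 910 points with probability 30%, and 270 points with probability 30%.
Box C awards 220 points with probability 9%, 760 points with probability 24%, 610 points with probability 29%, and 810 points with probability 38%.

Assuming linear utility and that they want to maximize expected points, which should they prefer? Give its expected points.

Box C (686.9 points)

Box A = 0.12 × 980 + 0.88 × 380 = 117.6 + 334.4 = 452
Box B = 0.1 × 170 + 0.2 × 780 + 0.1 × 260 + 0.3 × 910 + 0.3 × 270 = 17 + 156 + 26 + 273 + 81 = 553
Box C = 0.09 × 220 + 0.24 × 760 + 0.29 × 610 + 0.38 × 810 = 19.8 + 182.4 + 176.9 + 307.8 = 686.9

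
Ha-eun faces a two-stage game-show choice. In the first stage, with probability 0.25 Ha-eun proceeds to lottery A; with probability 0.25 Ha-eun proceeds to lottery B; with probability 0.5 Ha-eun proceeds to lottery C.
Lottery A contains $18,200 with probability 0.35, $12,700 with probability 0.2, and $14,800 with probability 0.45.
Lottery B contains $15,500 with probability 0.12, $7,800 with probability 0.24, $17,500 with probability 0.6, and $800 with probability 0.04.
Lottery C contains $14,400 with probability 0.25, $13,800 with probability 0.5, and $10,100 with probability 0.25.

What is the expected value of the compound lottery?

$13,971

EV(A) = 0.35 × 18200 + 0.2 × 12700 + 0.45 × 14800 = 6370 + 2540 + 6660 = 15570
EV(B) = 0.12 × 15500 + 0.24 × 7800 + 0.6 × 17500 + 0.04 × 800 = 1860 + 1872 + 10500 + 32 = 14264
EV(C) = 0.25 × 14400 + 0.5 × 13800 + 0.25 × 10100 = 3600 + 6900 + 2525 = 13025
Overall = 0.25 × 15570 + 0.25 × 14264 + 0.5 × 13025 = 3892.5 + 3566 + 6512.5 = 13971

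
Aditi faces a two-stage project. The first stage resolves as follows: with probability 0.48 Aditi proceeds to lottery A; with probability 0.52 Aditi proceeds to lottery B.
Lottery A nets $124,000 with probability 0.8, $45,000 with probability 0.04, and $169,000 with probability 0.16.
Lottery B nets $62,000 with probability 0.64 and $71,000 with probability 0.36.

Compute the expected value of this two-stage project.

EV(A) = 0.8 × 124000 + 0.04 × 45000 + 0.16 × 169000 = 99200 + 1800 + 27040 = 128040
EV(B) = 0.64 × 62000 + 0.36 × 71000 = 39680 + 25560 = 65240
Overall = 0.48 × 128040 + 0.52 × 65240 = 61459.2 + 33924.8 = 95384

$95,384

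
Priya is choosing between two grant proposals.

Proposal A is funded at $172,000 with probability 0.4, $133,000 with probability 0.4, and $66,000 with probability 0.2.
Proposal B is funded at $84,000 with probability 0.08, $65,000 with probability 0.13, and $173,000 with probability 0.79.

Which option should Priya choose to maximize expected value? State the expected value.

Proposal A = 0.4 × 172000 + 0.4 × 133000 + 0.2 × 66000 = 68800 + 53200 + 13200 = 135200
Proposal B = 0.08 × 84000 + 0.13 × 65000 + 0.79 × 173000 = 6720 + 8450 + 136670 = 151840

Proposal B ($151,840)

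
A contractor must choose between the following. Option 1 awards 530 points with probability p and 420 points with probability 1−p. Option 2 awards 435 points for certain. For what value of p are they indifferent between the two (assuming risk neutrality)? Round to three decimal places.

p = 0.136

p·530 + (1−p)·420 = 435
110p + 420 = 435
p = (435 − 420) / 110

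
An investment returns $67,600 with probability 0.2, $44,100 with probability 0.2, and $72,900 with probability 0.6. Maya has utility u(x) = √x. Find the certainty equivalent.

E[u] = 0.2·√67600 + 0.2·√44100 + 0.6·√72900 = 0.2·260 + 0.2·210 + 0.6·270 = 256
CE = (256)² = 65536

$65,536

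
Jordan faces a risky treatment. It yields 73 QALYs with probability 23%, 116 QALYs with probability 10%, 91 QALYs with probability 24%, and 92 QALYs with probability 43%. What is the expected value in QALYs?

EV = 0.23 × 73 + 0.1 × 116 + 0.24 × 91 + 0.43 × 92 = 16.79 + 11.6 + 21.84 + 39.56 = 89.79

89.79 QALYs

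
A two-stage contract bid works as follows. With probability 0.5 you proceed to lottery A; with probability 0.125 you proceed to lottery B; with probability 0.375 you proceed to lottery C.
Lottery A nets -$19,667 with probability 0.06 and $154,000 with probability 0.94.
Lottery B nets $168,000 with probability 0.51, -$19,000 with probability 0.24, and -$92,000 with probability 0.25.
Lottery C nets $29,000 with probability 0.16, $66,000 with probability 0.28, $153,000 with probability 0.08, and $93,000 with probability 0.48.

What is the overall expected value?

EV(A) = 0.06 × (-19667) + 0.94 × 154000 = -1180.02 + 144760 = 143579.98
EV(B) = 0.51 × 168000 + 0.24 × (-19000) + 0.25 × (-92000) = 85680 − 4560 − 23000 = 58120
EV(C) = 0.16 × 29000 + 0.28 × 66000 + 0.08 × 153000 + 0.48 × 93000 = 4640 + 18480 + 12240 + 44640 = 80000
Overall = 0.5 × 143579.98 + 0.125 × 58120 + 0.375 × 80000 = 71789.99 + 7265 + 30000 = 109054.99

$109,054.99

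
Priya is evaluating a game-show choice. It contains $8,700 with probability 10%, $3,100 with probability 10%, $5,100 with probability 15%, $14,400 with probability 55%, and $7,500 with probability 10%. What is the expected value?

EV = 0.1 × 8700 + 0.1 × 3100 + 0.15 × 5100 + 0.55 × 14400 + 0.1 × 7500 = 870 + 310 + 765 + 7920 + 750 = 10615

$10,615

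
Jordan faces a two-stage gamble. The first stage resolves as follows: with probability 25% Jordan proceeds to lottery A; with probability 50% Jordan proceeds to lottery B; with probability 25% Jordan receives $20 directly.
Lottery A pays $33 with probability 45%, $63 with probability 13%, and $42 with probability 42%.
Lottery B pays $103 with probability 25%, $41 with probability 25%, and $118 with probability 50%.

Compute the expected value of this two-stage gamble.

$62.67

EV(A) = 0.45 × 33 + 0.13 × 63 + 0.42 × 42 = 14.85 + 8.19 + 17.64 = 40.68
EV(B) = 0.25 × 103 + 0.25 × 41 + 0.5 × 118 = 25.75 + 10.25 + 59 = 95
Branch C: 20 (certain)
Overall = 0.25 × 40.68 + 0.5 × 95 + 0.25 × 20 = 10.17 + 47.5 + 5 = 62.67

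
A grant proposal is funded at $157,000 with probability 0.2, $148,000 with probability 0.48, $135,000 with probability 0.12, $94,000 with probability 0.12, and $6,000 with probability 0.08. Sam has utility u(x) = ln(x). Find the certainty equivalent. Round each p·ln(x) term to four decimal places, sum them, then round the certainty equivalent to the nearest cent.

$108,542.82

E[u] = 0.2·ln(157000) + 0.48·ln(148000) + 0.12·ln(135000) + 0.12·ln(94000) + 0.08·ln(6000) = 2.3928 + 5.7144 + 1.4176 + 1.3741 + 0.6960 = 11.5949
CE = e^11.5949 ≈ 108542.82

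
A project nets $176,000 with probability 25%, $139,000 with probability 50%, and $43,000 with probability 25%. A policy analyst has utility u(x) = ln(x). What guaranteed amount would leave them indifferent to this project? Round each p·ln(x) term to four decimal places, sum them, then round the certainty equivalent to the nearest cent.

$109,963.09

E[u] = 0.25·ln(176000) + 0.5·ln(139000) + 0.25·ln(43000) = 3.0196 + 5.9211 + 2.6672 = 11.6079
CE = e^11.6079 ≈ 109963.09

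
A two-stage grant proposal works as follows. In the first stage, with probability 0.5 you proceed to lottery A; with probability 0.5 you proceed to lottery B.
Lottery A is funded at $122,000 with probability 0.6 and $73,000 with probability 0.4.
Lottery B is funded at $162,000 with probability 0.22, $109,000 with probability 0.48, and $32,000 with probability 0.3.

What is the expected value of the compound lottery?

EV(A) = 0.6 × 122000 + 0.4 × 73000 = 73200 + 29200 = 102400
EV(B) = 0.22 × 162000 + 0.48 × 109000 + 0.3 × 32000 = 35640 + 52320 + 9600 = 97560
Overall = 0.5 × 102400 + 0.5 × 97560 = 51200 + 48780 = 99980

$99,980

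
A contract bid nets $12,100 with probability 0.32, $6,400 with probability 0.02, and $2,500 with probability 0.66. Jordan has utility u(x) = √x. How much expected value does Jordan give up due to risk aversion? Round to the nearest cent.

$777.96

E[u] = 0.32·√12100 + 0.02·√6400 + 0.66·√2500 = 0.32·110 + 0.02·80 + 0.66·50 = 69.8
CE = (69.8)² = 4872.04
Risk premium = EV − CE = 5650 − 4872.04 = 777.96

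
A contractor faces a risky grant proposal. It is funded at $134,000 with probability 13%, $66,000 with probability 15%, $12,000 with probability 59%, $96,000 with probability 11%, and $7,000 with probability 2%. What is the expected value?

EV = 0.13 × 134000 + 0.15 × 66000 + 0.59 × 12000 + 0.11 × 96000 + 0.02 × 7000 = 17420 + 9900 + 7080 + 10560 + 140 = 45100

$45,100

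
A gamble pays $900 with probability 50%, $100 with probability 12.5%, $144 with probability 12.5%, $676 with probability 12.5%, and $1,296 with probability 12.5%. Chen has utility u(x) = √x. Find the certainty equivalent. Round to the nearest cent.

$650.25

E[u] = 0.5·√900 + 0.125·√100 + 0.125·√144 + 0.125·√676 + 0.125·√1296 = 0.5·30 + 0.125·10 + 0.125·12 + 0.125·26 + 0.125·36 = 25.5
CE = (25.5)² = 650.25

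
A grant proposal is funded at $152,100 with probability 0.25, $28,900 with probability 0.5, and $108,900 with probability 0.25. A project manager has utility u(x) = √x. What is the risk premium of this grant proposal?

$9,475

E[u] = 0.25·√152100 + 0.5·√28900 + 0.25·√108900 = 0.25·390 + 0.5·170 + 0.25·330 = 265
CE = (265)² = 70225
Risk premium = EV − CE = 79700 − 70225 = 9475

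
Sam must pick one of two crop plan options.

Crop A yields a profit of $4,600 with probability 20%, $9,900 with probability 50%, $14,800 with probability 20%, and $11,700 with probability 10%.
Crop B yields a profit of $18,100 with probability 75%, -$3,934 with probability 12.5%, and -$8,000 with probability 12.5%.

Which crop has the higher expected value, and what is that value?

Crop A = 0.2 × 4600 + 0.5 × 9900 + 0.2 × 14800 + 0.1 × 11700 = 920 + 4950 + 2960 + 1170 = 10000
Crop B = 0.75 × 18100 + 0.125 × (-3934) + 0.125 × (-8000) = 13575 − 491.75 − 1000 = 12083.25

Crop B ($12,083.25)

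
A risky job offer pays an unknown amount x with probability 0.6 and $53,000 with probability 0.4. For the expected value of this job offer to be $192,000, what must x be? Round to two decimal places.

x = $284,666.67

0.6·x + 0.4·53000 = 192000
0.6·x = 192000 − 21200 = 170800
x = 170800 / 0.6 = 284666.6667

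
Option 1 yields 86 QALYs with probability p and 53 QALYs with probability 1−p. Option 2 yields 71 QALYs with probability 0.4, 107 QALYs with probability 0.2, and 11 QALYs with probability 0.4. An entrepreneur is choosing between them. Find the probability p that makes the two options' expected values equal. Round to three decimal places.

EV(Option 2) = 0.4 × 71 + 0.2 × 107 + 0.4 × 11 = 28.4 + 21.4 + 4.4 = 54.2
p·86 + (1−p)·53 = 54.2
33p + 53 = 54.2
p = (54.2 − 53) / 33

p = 0.036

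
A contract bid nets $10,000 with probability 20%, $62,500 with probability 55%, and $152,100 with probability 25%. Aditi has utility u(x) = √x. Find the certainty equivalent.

$65,025

E[u] = 0.2·√10000 + 0.55·√62500 + 0.25·√152100 = 0.2·100 + 0.55·250 + 0.25·390 = 255
CE = (255)² = 65025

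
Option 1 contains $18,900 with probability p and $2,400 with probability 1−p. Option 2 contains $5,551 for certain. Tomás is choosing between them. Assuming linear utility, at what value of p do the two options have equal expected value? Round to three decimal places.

p = 0.191

p·18900 + (1−p)·2400 = 5551
16500p + 2400 = 5551
p = (5551 − 2400) / 16500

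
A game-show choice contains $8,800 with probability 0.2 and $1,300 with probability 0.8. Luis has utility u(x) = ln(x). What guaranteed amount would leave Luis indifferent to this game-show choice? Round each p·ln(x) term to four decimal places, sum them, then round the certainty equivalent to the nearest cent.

E[u] = 0.2·ln(8800) + 0.8·ln(1300) = 1.8165 + 5.7361 = 7.5526
CE = e^7.5526 ≈ 1905.69

$1,905.69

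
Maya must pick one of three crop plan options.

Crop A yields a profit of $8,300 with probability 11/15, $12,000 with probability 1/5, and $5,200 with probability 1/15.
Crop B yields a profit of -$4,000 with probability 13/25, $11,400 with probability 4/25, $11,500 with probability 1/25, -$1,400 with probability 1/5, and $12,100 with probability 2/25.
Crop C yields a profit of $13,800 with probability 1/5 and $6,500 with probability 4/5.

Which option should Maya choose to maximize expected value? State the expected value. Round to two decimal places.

Crop A ($8,833.33)

Crop A = 11/15 × 8300 + 1/5 × 12000 + 1/15 × 5200 = 6086.6667 + 2400 + 346.6667 = 8833.3333
Crop B = 13/25 × (-4000) + 4/25 × 11400 + 1/25 × 11500 + 1/5 × (-1400) + 2/25 × 12100 = -2080 + 1824 + 460 − 280 + 968 = 892
Crop C = 1/5 × 13800 + 4/5 × 6500 = 2760 + 5200 = 7960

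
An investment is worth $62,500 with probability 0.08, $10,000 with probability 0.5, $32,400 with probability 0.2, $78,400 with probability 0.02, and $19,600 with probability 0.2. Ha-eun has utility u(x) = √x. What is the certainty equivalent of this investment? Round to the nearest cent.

E[u] = 0.08·√62500 + 0.5·√10000 + 0.2·√32400 + 0.02·√78400 + 0.2·√19600 = 0.08·250 + 0.5·100 + 0.2·180 + 0.02·280 + 0.2·140 = 139.6
CE = (139.6)² = 19488.16

$19,488.16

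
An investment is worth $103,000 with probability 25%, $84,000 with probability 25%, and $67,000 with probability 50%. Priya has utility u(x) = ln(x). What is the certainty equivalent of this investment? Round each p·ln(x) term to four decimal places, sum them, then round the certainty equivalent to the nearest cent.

E[u] = 0.25·ln(103000) + 0.25·ln(84000) + 0.5·ln(67000) = 2.8856 + 2.8346 + 5.5562 = 11.2764
CE = e^11.2764 ≈ 78936.58

$78,936.58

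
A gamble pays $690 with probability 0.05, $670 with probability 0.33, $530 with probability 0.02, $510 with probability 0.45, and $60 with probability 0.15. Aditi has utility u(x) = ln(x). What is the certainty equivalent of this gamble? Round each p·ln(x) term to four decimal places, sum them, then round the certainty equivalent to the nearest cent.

E[u] = 0.05·ln(690) + 0.33·ln(670) + 0.02·ln(530) + 0.45·ln(510) + 0.15·ln(60) = 0.3268 + 2.1474 + 0.1255 + 2.8055 + 0.6142 = 6.0194
CE = e^6.0194 ≈ 411.33

$411.33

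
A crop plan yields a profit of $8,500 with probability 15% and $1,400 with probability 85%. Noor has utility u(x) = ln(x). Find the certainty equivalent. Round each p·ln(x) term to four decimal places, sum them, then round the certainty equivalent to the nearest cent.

$1,835.00

E[u] = 0.15·ln(8500) + 0.85·ln(1400) = 1.3572 + 6.1576 = 7.5148
CE = e^7.5148 ≈ 1835.00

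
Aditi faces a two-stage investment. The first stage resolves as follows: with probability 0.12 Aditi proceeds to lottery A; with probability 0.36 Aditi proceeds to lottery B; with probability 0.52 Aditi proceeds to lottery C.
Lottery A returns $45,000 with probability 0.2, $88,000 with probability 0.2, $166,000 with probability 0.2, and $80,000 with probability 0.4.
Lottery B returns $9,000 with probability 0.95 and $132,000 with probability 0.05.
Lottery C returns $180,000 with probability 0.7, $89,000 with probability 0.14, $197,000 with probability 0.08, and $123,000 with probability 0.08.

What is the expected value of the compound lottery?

EV(A) = 0.2 × 45000 + 0.2 × 88000 + 0.2 × 166000 + 0.4 × 80000 = 9000 + 17600 + 33200 + 32000 = 91800
EV(B) = 0.95 × 9000 + 0.05 × 132000 = 8550 + 6600 = 15150
EV(C) = 0.7 × 180000 + 0.14 × 89000 + 0.08 × 197000 + 0.08 × 123000 = 126000 + 12460 + 15760 + 9840 = 164060
Overall = 0.12 × 91800 + 0.36 × 15150 + 0.52 × 164060 = 11016 + 5454 + 85311.2 = 101781.2

$101,781.20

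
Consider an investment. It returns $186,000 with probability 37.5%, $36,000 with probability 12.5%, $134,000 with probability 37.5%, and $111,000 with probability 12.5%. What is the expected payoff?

$138,375

EV = 0.375 × 186000 + 0.125 × 36000 + 0.375 × 134000 + 0.125 × 111000 = 69750 + 4500 + 50250 + 13875 = 138375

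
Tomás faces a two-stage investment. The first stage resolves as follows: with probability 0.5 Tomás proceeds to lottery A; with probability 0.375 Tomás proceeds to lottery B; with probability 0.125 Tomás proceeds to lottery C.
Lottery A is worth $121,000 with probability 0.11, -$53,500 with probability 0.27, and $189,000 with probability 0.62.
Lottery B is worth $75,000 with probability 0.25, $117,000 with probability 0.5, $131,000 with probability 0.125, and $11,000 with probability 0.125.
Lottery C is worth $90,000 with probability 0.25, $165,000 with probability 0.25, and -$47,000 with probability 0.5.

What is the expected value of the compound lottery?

EV(A) = 0.11 × 121000 + 0.27 × (-53500) + 0.62 × 189000 = 13310 − 14445 + 117180 = 116045
EV(B) = 0.25 × 75000 + 0.5 × 117000 + 0.125 × 131000 + 0.125 × 11000 = 18750 + 58500 + 16375 + 1375 = 95000
EV(C) = 0.25 × 90000 + 0.25 × 165000 + 0.5 × (-47000) = 22500 + 41250 − 23500 = 40250
Overall = 0.5 × 116045 + 0.375 × 95000 + 0.125 × 40250 = 58022.5 + 35625 + 5031.25 = 98678.75

$98,678.75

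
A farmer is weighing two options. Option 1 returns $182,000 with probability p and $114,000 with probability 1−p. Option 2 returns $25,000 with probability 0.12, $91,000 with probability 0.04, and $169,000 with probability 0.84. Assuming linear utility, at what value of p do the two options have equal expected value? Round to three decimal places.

EV(Option 2) = 0.12 × 25000 + 0.04 × 91000 + 0.84 × 169000 = 3000 + 3640 + 141960 = 148600
p·182000 + (1−p)·114000 = 148600
68000p + 114000 = 148600
p = (148600 − 114000) / 68000

p = 0.509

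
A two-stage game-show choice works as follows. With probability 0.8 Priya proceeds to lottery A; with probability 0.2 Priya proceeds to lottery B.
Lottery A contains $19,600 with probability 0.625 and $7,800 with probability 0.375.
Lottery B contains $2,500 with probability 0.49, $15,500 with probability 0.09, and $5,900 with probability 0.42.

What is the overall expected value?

$13,159.60

EV(A) = 0.625 × 19600 + 0.375 × 7800 = 12250 + 2925 = 15175
EV(B) = 0.49 × 2500 + 0.09 × 15500 + 0.42 × 5900 = 1225 + 1395 + 2478 = 5098
Overall = 0.8 × 15175 + 0.2 × 5098 = 12140 + 1019.6 = 13159.6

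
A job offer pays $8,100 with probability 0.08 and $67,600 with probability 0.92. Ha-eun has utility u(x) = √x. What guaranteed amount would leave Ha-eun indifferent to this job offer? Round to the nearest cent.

E[u] = 0.08·√8100 + 0.92·√67600 = 0.08·90 + 0.92·260 = 246.4
CE = (246.4)² = 60712.96

$60,712.96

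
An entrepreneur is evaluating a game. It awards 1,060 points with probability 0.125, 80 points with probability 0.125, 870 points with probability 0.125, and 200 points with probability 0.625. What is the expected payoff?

376.25 points

EV = 0.125 × 1060 + 0.125 × 80 + 0.125 × 870 + 0.625 × 200 = 132.5 + 10 + 108.75 + 125 = 376.25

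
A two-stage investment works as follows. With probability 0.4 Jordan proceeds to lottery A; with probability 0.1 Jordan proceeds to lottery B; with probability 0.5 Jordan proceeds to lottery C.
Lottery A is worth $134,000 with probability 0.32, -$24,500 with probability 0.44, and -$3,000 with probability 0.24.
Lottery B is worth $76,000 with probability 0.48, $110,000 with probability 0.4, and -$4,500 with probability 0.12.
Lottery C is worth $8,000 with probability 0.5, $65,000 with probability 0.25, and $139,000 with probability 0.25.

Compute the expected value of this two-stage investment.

$48,046

EV(A) = 0.32 × 134000 + 0.44 × (-24500) + 0.24 × (-3000) = 42880 − 10780 − 720 = 31380
EV(B) = 0.48 × 76000 + 0.4 × 110000 + 0.12 × (-4500) = 36480 + 44000 − 540 = 79940
EV(C) = 0.5 × 8000 + 0.25 × 65000 + 0.25 × 139000 = 4000 + 16250 + 34750 = 55000
Overall = 0.4 × 31380 + 0.1 × 79940 + 0.5 × 55000 = 12552 + 7994 + 27500 = 48046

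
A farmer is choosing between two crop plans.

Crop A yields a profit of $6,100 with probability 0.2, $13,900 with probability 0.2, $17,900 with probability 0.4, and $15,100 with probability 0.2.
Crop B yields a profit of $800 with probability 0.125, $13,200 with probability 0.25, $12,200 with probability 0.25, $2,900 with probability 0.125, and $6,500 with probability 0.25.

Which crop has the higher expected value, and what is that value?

Crop A ($14,180)

Crop A = 0.2 × 6100 + 0.2 × 13900 + 0.4 × 17900 + 0.2 × 15100 = 1220 + 2780 + 7160 + 3020 = 14180
Crop B = 0.125 × 800 + 0.25 × 13200 + 0.25 × 12200 + 0.125 × 2900 + 0.25 × 6500 = 100 + 3300 + 3050 + 362.5 + 1625 = 8437.5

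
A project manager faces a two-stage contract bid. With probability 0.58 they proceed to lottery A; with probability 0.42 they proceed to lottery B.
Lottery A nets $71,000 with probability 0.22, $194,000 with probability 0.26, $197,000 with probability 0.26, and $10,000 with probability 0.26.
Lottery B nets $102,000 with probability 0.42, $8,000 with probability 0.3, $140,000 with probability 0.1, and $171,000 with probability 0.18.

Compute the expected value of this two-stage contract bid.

$107,338.80

EV(A) = 0.22 × 71000 + 0.26 × 194000 + 0.26 × 197000 + 0.26 × 10000 = 15620 + 50440 + 51220 + 2600 = 119880
EV(B) = 0.42 × 102000 + 0.3 × 8000 + 0.1 × 140000 + 0.18 × 171000 = 42840 + 2400 + 14000 + 30780 = 90020
Overall = 0.58 × 119880 + 0.42 × 90020 = 69530.4 + 37808.4 = 107338.8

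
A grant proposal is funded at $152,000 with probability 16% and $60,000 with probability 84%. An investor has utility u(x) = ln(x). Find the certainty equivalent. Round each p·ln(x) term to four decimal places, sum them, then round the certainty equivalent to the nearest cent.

E[u] = 0.16·ln(152000) + 0.84·ln(60000) = 1.9091 + 9.2418 = 11.1509
CE = e^11.1509 ≈ 69626.46

$69,626.46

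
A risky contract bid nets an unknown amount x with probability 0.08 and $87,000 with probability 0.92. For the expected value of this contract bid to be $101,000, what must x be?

x = $262,000

0.08·x + 0.92·87000 = 101000
0.08·x = 101000 − 80040 = 20960
x = 20960 / 0.08 = 262000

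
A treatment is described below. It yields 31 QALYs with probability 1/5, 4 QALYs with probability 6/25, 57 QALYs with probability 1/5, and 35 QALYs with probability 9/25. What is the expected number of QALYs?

31.16 QALYs

EV = 1/5 × 31 + 6/25 × 4 + 1/5 × 57 + 9/25 × 35 = 6.2 + 0.96 + 11.4 + 12.6 = 31.16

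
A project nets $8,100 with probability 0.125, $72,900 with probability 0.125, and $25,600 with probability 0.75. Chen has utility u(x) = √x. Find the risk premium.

E[u] = 0.125·√8100 + 0.125·√72900 + 0.75·√25600 = 0.125·90 + 0.125·270 + 0.75·160 = 165
CE = (165)² = 27225
Risk premium = EV − CE = 29325 − 27225 = 2100

$2,100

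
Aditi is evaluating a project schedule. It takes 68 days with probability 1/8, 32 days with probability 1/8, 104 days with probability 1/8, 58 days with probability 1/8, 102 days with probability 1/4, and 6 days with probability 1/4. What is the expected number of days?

EV = 1/8 × 68 + 1/8 × 32 + 1/8 × 104 + 1/8 × 58 + 1/4 × 102 + 1/4 × 6 = 8.5 + 4 + 13 + 7.25 + 25.5 + 1.5 = 59.75

59.75 days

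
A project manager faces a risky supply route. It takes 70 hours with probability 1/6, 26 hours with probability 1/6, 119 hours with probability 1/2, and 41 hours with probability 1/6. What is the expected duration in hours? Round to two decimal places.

82.33 hours

EV = 1/6 × 70 + 1/6 × 26 + 1/2 × 119 + 1/6 × 41 = 11.6667 + 4.3333 + 59.5 + 6.8333 = 82.3333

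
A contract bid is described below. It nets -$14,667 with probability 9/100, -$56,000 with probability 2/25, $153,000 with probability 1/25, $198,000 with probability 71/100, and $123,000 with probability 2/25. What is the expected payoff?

$150,739.97

EV = 9/100 × (-14667) + 2/25 × (-56000) + 1/25 × 153000 + 71/100 × 198000 + 2/25 × 123000 = -1320.03 − 4480 + 6120 + 140580 + 9840 = 150739.97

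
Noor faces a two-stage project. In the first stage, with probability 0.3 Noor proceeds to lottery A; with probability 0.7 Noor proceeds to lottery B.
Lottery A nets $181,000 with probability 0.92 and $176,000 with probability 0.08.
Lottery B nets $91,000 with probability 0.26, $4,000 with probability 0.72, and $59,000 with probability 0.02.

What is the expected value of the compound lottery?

$73,584

EV(A) = 0.92 × 181000 + 0.08 × 176000 = 166520 + 14080 = 180600
EV(B) = 0.26 × 91000 + 0.72 × 4000 + 0.02 × 59000 = 23660 + 2880 + 1180 = 27720
Overall = 0.3 × 180600 + 0.7 × 27720 = 54180 + 19404 = 73584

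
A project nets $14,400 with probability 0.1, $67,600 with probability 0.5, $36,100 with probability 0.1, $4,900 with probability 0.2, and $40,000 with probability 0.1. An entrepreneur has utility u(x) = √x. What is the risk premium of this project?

E[u] = 0.1·√14400 + 0.5·√67600 + 0.1·√36100 + 0.2·√4900 + 0.1·√40000 = 0.1·120 + 0.5·260 + 0.1·190 + 0.2·70 + 0.1·200 = 195
CE = (195)² = 38025
Risk premium = EV − CE = 43830 − 38025 = 5805

$5,805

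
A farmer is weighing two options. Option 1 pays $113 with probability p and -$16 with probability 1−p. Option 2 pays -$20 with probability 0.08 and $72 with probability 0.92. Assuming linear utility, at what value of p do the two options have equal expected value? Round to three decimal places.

p = 0.625

EV(Option 2) = 0.08 × (-20) + 0.92 × 72 = -1.6 + 66.24 = 64.64
p·113 + (1−p)·(-16) = 64.64
129p − 16 = 64.64
p = (64.64 + 16) / 129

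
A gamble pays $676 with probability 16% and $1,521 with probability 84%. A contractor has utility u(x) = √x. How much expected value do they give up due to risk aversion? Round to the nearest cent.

E[u] = 0.16·√676 + 0.84·√1521 = 0.16·26 + 0.84·39 = 36.92
CE = (36.92)² = 1363.0864
Risk premium = EV − CE = 1385.8 − 1363.0864 = 22.7136

$22.71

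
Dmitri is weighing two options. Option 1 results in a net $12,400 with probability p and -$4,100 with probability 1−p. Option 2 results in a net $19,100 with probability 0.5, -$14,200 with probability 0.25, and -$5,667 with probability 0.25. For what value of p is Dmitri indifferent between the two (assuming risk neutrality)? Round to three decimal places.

p = 0.526

EV(Option 2) = 0.5 × 19100 + 0.25 × (-14200) + 0.25 × (-5667) = 9550 − 3550 − 1416.75 = 4583.25
p·12400 + (1−p)·(-4100) = 4583.25
16500p − 4100 = 4583.25
p = (4583.25 + 4100) / 16500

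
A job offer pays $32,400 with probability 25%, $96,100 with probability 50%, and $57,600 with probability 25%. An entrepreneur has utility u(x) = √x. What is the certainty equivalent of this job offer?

$67,600

E[u] = 0.25·√32400 + 0.5·√96100 + 0.25·√57600 = 0.25·180 + 0.5·310 + 0.25·240 = 260
CE = (260)² = 67600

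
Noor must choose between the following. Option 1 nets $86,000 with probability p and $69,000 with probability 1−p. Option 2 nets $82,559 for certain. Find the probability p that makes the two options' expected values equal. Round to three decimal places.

p·86000 + (1−p)·69000 = 82559
17000p + 69000 = 82559
p = (82559 − 69000) / 17000

p = 0.798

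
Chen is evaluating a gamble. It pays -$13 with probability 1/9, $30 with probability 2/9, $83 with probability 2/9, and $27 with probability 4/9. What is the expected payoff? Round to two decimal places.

EV = 1/9 × (-13) + 2/9 × 30 + 2/9 × 83 + 4/9 × 27 = -1.4444 + 6.6667 + 18.4444 + 12 = 35.6667

$35.67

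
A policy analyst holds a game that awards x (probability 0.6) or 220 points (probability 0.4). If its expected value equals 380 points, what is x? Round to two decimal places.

0.6·x + 0.4·220 = 380
0.6·x = 380 − 88 = 292
x = 292 / 0.6 = 486.6667

x = 486.67 points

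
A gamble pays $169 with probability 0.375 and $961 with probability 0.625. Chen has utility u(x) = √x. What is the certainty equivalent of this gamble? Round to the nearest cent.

E[u] = 0.375·√169 + 0.625·√961 = 0.375·13 + 0.625·31 = 24.25
CE = (24.25)² = 588.0625

$588.06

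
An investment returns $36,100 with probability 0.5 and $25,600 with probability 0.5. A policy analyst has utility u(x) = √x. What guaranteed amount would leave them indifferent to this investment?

E[u] = 0.5·√36100 + 0.5·√25600 = 0.5·190 + 0.5·160 = 175
CE = (175)² = 30625

$30,625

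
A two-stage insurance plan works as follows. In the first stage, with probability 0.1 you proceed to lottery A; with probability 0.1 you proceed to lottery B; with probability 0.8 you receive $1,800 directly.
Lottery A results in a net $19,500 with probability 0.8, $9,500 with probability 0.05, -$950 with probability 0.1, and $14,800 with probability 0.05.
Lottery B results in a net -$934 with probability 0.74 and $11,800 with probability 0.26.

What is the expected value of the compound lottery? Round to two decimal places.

$3,349.68

EV(A) = 0.8 × 19500 + 0.05 × 9500 + 0.1 × (-950) + 0.05 × 14800 = 15600 + 475 − 95 + 740 = 16720
EV(B) = 0.74 × (-934) + 0.26 × 11800 = -691.16 + 3068 = 2376.84
Branch C: 1800 (certain)
Overall = 0.1 × 16720 + 0.1 × 2376.84 + 0.8 × 1800 = 1672 + 237.684 + 1440 = 3349.684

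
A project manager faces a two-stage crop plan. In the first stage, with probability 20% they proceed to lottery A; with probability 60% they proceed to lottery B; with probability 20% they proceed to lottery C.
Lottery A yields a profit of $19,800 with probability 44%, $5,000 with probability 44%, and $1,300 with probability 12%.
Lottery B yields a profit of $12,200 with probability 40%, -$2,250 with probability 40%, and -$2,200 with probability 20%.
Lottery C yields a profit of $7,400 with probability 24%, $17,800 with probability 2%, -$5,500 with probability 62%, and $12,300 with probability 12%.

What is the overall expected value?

EV(A) = 0.44 × 19800 + 0.44 × 5000 + 0.12 × 1300 = 8712 + 2200 + 156 = 11068
EV(B) = 0.4 × 12200 + 0.4 × (-2250) + 0.2 × (-2200) = 4880 − 900 − 440 = 3540
EV(C) = 0.24 × 7400 + 0.02 × 17800 + 0.62 × (-5500) + 0.12 × 12300 = 1776 + 356 − 3410 + 1476 = 198
Overall = 0.2 × 11068 + 0.6 × 3540 + 0.2 × 198 = 2213.6 + 2124 + 39.6 = 4377.2

$4,377.20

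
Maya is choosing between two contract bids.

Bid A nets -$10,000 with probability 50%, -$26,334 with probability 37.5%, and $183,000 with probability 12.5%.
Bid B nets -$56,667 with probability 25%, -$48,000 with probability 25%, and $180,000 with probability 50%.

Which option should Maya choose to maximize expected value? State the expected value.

Bid A = 0.5 × (-10000) + 0.375 × (-26334) + 0.125 × 183000 = -5000 − 9875.25 + 22875 = 7999.75
Bid B = 0.25 × (-56667) + 0.25 × (-48000) + 0.5 × 180000 = -14166.75 − 12000 + 90000 = 63833.25

Bid B ($63,833.25)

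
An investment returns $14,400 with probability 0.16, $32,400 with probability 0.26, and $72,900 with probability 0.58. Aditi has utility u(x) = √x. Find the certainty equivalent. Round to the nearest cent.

$49,550.76

E[u] = 0.16·√14400 + 0.26·√32400 + 0.58·√72900 = 0.16·120 + 0.26·180 + 0.58·270 = 222.6
CE = (222.6)² = 49550.76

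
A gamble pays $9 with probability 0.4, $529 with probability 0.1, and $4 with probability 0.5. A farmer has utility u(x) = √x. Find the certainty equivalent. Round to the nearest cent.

E[u] = 0.4·√9 + 0.1·√529 + 0.5·√4 = 0.4·3 + 0.1·23 + 0.5·2 = 4.5
CE = (4.5)² = 20.25

$20.25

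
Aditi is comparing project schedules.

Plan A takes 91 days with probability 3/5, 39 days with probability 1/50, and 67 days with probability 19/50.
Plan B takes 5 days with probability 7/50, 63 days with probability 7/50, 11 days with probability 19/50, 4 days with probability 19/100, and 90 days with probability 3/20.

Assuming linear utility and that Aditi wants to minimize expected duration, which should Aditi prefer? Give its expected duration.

Plan B (27.96 days)

Plan A = 3/5 × 91 + 1/50 × 39 + 19/50 × 67 = 54.6 + 0.78 + 25.46 = 80.84
Plan B = 7/50 × 5 + 7/50 × 63 + 19/50 × 11 + 19/100 × 4 + 3/20 × 90 = 0.7 + 8.82 + 4.18 + 0.76 + 13.5 = 27.96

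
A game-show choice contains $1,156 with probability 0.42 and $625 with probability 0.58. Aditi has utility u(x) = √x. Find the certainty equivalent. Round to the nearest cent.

$828.29

E[u] = 0.42·√1156 + 0.58·√625 = 0.42·34 + 0.58·25 = 28.78
CE = (28.78)² = 828.2884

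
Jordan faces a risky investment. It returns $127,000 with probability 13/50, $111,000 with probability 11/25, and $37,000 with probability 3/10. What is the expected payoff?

EV = 13/50 × 127000 + 11/25 × 111000 + 3/10 × 37000 = 33020 + 48840 + 11100 = 92960

$92,960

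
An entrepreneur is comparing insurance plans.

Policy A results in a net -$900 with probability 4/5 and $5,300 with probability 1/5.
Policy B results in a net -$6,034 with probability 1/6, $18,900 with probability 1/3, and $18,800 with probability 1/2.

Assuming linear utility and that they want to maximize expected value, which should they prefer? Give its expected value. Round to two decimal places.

Policy A = 4/5 × (-900) + 1/5 × 5300 = -720 + 1060 = 340
Policy B = 1/6 × (-6034) + 1/3 × 18900 + 1/2 × 18800 = -1005.6667 + 6300 + 9400 = 14694.3333

Policy B ($14,694.33)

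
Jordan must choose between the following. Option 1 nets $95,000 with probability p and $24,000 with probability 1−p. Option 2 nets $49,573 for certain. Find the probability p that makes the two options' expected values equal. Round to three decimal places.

p = 0.360

p·95000 + (1−p)·24000 = 49573
71000p + 24000 = 49573
p = (49573 − 24000) / 71000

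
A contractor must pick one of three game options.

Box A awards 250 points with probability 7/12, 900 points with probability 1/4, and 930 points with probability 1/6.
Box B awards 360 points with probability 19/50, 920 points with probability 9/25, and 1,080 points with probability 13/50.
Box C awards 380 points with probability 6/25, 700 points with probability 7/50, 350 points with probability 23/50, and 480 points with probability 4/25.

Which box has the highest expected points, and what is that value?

Box B (748.8 points)

Box A = 7/12 × 250 + 1/4 × 900 + 1/6 × 930 = 145.8333 + 225 + 155 = 525.8333
Box B = 19/50 × 360 + 9/25 × 920 + 13/50 × 1080 = 136.8 + 331.2 + 280.8 = 748.8
Box C = 6/25 × 380 + 7/50 × 700 + 23/50 × 350 + 4/25 × 480 = 91.2 + 98 + 161 + 76.8 = 427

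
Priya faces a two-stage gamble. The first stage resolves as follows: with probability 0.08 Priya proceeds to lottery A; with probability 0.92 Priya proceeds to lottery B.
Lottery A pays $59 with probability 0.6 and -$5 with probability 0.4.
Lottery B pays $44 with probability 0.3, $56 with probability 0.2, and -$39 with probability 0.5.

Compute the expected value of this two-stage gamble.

$7.18

EV(A) = 0.6 × 59 + 0.4 × (-5) = 35.4 − 2 = 33.4
EV(B) = 0.3 × 44 + 0.2 × 56 + 0.5 × (-39) = 13.2 + 11.2 − 19.5 = 4.9
Overall = 0.08 × 33.4 + 0.92 × 4.9 = 2.672 + 4.508 = 7.18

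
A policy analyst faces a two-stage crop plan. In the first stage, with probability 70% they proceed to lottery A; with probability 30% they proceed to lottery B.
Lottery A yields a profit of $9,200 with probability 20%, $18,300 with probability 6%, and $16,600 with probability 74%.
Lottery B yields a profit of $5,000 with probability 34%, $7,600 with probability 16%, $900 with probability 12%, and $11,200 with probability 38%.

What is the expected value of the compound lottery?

EV(A) = 0.2 × 9200 + 0.06 × 18300 + 0.74 × 16600 = 1840 + 1098 + 12284 = 15222
EV(B) = 0.34 × 5000 + 0.16 × 7600 + 0.12 × 900 + 0.38 × 11200 = 1700 + 1216 + 108 + 4256 = 7280
Overall = 0.7 × 15222 + 0.3 × 7280 = 10655.4 + 2184 = 12839.4

$12,839.40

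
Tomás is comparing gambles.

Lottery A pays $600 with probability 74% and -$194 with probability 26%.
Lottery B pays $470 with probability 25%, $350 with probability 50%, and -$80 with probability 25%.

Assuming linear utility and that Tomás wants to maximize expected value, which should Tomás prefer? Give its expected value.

Lottery A = 0.74 × 600 + 0.26 × (-194) = 444 − 50.44 = 393.56
Lottery B = 0.25 × 470 + 0.5 × 350 + 0.25 × (-80) = 117.5 + 175 − 20 = 272.5

Lottery A ($393.56)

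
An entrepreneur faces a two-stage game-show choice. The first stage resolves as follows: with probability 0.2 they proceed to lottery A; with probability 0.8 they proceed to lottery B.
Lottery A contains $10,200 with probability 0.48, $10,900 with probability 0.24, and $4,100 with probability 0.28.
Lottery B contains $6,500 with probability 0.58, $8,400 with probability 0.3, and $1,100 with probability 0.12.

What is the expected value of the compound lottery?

$6,869.60

EV(A) = 0.48 × 10200 + 0.24 × 10900 + 0.28 × 4100 = 4896 + 2616 + 1148 = 8660
EV(B) = 0.58 × 6500 + 0.3 × 8400 + 0.12 × 1100 = 3770 + 2520 + 132 = 6422
Overall = 0.2 × 8660 + 0.8 × 6422 = 1732 + 5137.6 = 6869.6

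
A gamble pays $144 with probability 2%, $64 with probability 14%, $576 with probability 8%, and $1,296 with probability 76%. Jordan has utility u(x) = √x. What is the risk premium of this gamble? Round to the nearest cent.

$104.07

E[u] = 0.02·√144 + 0.14·√64 + 0.08·√576 + 0.76·√1296 = 0.02·12 + 0.14·8 + 0.08·24 + 0.76·36 = 30.64
CE = (30.64)² = 938.8096
Risk premium = EV − CE = 1042.88 − 938.8096 = 104.0704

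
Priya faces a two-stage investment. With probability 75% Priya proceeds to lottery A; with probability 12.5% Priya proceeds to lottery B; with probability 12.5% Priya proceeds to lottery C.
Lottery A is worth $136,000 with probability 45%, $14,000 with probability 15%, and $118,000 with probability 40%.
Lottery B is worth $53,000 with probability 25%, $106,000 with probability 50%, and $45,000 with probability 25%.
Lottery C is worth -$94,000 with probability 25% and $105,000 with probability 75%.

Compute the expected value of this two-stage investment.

EV(A) = 0.45 × 136000 + 0.15 × 14000 + 0.4 × 118000 = 61200 + 2100 + 47200 = 110500
EV(B) = 0.25 × 53000 + 0.5 × 106000 + 0.25 × 45000 = 13250 + 53000 + 11250 = 77500
EV(C) = 0.25 × (-94000) + 0.75 × 105000 = -23500 + 78750 = 55250
Overall = 0.75 × 110500 + 0.125 × 77500 + 0.125 × 55250 = 82875 + 9687.5 + 6906.25 = 99468.75

$99,468.75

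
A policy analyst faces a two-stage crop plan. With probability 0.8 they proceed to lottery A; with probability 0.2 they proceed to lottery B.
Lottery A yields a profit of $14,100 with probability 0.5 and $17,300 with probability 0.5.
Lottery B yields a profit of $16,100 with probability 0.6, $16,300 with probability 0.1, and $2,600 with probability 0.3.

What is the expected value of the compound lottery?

EV(A) = 0.5 × 14100 + 0.5 × 17300 = 7050 + 8650 = 15700
EV(B) = 0.6 × 16100 + 0.1 × 16300 + 0.3 × 2600 = 9660 + 1630 + 780 = 12070
Overall = 0.8 × 15700 + 0.2 × 12070 = 12560 + 2414 = 14974

$14,974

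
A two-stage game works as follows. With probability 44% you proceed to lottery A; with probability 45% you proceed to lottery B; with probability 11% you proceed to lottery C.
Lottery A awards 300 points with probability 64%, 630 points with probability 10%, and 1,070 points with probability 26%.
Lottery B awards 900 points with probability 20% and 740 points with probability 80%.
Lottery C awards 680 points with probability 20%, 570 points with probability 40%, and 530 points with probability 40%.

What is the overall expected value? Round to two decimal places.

645.37 points

EV(A) = 0.64 × 300 + 0.1 × 630 + 0.26 × 1070 = 192 + 63 + 278.2 = 533.2
EV(B) = 0.2 × 900 + 0.8 × 740 = 180 + 592 = 772
EV(C) = 0.2 × 680 + 0.4 × 570 + 0.4 × 530 = 136 + 228 + 212 = 576
Overall = 0.44 × 533.2 + 0.45 × 772 + 0.11 × 576 = 234.608 + 347.4 + 63.36 = 645.368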